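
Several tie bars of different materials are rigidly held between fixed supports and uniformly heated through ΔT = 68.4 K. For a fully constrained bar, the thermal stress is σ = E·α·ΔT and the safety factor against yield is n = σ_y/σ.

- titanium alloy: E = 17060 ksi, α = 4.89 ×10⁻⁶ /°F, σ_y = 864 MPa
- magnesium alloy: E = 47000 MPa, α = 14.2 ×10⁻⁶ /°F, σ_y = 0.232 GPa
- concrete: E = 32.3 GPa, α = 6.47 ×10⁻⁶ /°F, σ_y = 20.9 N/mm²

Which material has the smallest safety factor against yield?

Converting E to GPa, α to ×10⁻⁶/K, σ_y to MPa, then σ and n for each:
  titanium alloy: E = 117.6, α = 8.80, σ_y = 864.0 → σ = 70.8 MPa, n = 12.2
  magnesium alloy: E = 47.00, α = 25.6, σ_y = 232.0 → σ = 82.2 MPa, n = 2.82
  concrete: E = 32.30, α = 11.6, σ_y = 20.90 → σ = 25.7 MPa, n = 0.812
Concrete has the lowest safety factor, n = 0.812.

concrete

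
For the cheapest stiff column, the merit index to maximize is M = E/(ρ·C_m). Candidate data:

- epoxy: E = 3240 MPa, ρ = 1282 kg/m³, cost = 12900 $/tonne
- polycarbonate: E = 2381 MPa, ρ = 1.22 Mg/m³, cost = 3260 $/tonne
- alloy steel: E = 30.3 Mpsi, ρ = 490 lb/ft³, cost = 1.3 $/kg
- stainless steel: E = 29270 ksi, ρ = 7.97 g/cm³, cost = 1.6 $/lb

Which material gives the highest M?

alloy steel

Normalizing units and computing the index:
  epoxy: E = 3.240 GPa, ρ = 1282 kg/m³, cost = 12.90 $/kg
  polycarbonate: E = 2.381 GPa, ρ = 1220 kg/m³, cost = 3.260 $/kg
  alloy steel: E = 208.9 GPa, ρ = 7849 kg/m³, cost = 1.300 $/kg
  stainless steel: E = 201.8 GPa, ρ = 7970 kg/m³, cost = 3.527 $/kg
  alloy steel: M = 20.5 MN·m per $
  stainless steel: M = 7.18 MN·m per $
  polycarbonate: M = 0.599 MN·m per $
  epoxy: M = 0.196 MN·m per $
Highest index: alloy steel.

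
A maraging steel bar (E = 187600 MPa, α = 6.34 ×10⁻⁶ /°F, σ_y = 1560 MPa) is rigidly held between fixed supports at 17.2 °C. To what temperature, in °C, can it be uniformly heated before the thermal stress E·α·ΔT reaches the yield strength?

E = 187600 MPa = 187.6 GPa.
α = 6.34×10⁻⁶/°F × 9/5 = 11.4×10⁻⁶/K.
E·α·ΔT = 1560 MPa ⇒ ΔT = 1560 / (187.6×10³ × 11.4×10⁻⁶) = 728.7 K.
T = 17.2 + 728.7 = 745.9 °C.

746 °C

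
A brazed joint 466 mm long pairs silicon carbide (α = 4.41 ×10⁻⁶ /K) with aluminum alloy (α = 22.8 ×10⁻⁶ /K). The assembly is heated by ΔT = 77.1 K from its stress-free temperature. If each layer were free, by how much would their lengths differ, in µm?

661 µm

Δα = |4.41 − 22.8|×10⁻⁶/K = 18.4×10⁻⁶/K.
ΔL_mismatch = Δα·L·ΔT = 18.4×10⁻⁶ × 466.0 mm × 77.1 K = 661 µm.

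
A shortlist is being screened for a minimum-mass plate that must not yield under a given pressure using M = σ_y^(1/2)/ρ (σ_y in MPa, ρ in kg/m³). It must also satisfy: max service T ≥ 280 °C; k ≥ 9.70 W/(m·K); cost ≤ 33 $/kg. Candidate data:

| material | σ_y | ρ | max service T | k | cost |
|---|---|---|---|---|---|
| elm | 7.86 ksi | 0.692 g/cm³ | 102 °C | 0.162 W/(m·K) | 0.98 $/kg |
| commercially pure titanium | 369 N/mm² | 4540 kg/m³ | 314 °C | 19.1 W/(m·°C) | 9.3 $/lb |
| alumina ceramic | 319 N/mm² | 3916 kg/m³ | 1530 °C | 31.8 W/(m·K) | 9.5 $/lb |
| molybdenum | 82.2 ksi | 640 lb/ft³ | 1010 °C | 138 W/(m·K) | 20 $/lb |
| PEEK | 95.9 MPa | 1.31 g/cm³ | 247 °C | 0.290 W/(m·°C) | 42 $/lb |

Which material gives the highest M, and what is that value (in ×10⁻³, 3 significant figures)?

Screen on constraints: max service T ≥ 280 °C; k ≥ 9.70 W/(m·K); cost ≤ 33 $/kg. Survivors: commercially pure titanium, alumina ceramic.
Normalizing units and computing the index:
  commercially pure titanium: σ_y = 369.0 MPa, ρ = 4540 kg/m³
  alumina ceramic: σ_y = 319.0 MPa, ρ = 3916 kg/m³
  alumina ceramic: M = 4.56×10⁻³
  commercially pure titanium: M = 4.23×10⁻³
Highest index: alumina ceramic.

alumina ceramic, M = 4.56×10⁻³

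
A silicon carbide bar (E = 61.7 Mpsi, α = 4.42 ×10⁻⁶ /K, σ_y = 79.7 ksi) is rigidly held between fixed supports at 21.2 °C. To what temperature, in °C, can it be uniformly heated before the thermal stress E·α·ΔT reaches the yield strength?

E = 61.7 Mpsi = 425.4 GPa.
σ_y = 79.7 ksi = 549.5 MPa.
E·α·ΔT = 549.5 MPa ⇒ ΔT = 549.5 / (425.4×10³ × 4.42×10⁻⁶) = 292.2 K.
T = 21.2 + 292.2 = 313.4 °C.

313 °C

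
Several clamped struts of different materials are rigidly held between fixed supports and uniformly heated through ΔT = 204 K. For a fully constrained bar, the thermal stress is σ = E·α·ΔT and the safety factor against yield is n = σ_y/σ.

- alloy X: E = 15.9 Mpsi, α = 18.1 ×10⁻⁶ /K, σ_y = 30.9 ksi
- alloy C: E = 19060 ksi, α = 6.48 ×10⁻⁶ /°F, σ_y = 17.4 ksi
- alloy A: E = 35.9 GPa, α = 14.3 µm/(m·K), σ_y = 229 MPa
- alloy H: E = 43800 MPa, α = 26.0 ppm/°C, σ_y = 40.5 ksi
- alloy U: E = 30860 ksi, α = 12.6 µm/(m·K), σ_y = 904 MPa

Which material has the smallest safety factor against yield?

alloy C

Converting E to GPa, α to ×10⁻⁶/K, σ_y to MPa, then σ and n for each:
  alloy X: E = 109.6, α = 18.1, σ_y = 213.0 → σ = 405 MPa, n = 0.526
  alloy C: E = 131.4, α = 11.7, σ_y = 120.0 → σ = 313 MPa, n = 0.384
  alloy A: E = 35.90, α = 14.3, σ_y = 229.0 → σ = 105 MPa, n = 2.19
  alloy H: E = 43.80, α = 26.0, σ_y = 279.2 → σ = 232 MPa, n = 1.20
  alloy U: E = 212.8, α = 12.6, σ_y = 904.0 → σ = 547 MPa, n = 1.65
Alloy C has the lowest safety factor, n = 0.384.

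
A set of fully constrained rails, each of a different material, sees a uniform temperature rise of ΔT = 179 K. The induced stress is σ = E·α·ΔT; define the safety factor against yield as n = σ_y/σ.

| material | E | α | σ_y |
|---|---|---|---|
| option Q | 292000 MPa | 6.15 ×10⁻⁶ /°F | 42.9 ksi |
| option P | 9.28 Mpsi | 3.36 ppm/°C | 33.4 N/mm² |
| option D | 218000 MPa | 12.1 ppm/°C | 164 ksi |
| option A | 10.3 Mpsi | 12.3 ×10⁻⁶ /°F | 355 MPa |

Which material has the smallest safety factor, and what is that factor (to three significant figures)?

Per material, after unit conversion:
  option Q: E = 292.0, α = 11.1, σ_y = 295.8 → σ = 579 MPa, n = 0.511
  option P: E = 63.98, α = 3.36, σ_y = 33.40 → σ = 38.5 MPa, n = 0.868
  option D: E = 218.0, α = 12.1, σ_y = 1131 → σ = 472 MPa, n = 2.39
  option A: E = 71.02, α = 22.1, σ_y = 355.0 → σ = 281 MPa, n = 1.26
Option Q has the lowest safety factor, n = 0.511.

option Q, n = 0.511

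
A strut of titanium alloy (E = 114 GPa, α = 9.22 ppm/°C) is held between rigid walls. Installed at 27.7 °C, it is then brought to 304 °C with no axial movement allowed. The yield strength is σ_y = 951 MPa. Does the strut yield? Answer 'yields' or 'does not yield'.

ΔT = 276.3 K. Constrained thermal stress σ = E·α·ΔT = 114.0×10³ MPa × 9.22×10⁻⁶ × 276.3 = 290 MPa (compressive).
Compare to σ_y = 951 MPa: σ < σ_y, so it does not yield.

does not yield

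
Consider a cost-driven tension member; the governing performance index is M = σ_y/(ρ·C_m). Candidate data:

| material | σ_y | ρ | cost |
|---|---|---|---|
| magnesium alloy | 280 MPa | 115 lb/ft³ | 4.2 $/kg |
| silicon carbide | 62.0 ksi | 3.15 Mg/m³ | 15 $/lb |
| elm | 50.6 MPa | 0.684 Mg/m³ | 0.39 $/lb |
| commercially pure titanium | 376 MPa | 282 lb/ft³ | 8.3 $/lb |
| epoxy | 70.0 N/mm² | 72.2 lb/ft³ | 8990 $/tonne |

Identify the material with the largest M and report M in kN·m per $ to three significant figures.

In SI units:
  magnesium alloy: σ_y = 280.0 MPa, ρ = 1842 kg/m³, cost = 4.200 $/kg
  silicon carbide: σ_y = 427.5 MPa, ρ = 3150 kg/m³, cost = 33.07 $/kg
  elm: σ_y = 50.60 MPa, ρ = 684.0 kg/m³, cost = 0.8598 $/kg
  commercially pure titanium: σ_y = 376.0 MPa, ρ = 4517 kg/m³, cost = 18.30 $/kg
  epoxy: σ_y = 70.00 MPa, ρ = 1157 kg/m³, cost = 8.990 $/kg
  elm: M = 86.0 kN·m per $
  magnesium alloy: M = 36.2 kN·m per $
  epoxy: M = 6.73 kN·m per $
  commercially pure titanium: M = 4.55 kN·m per $
  silicon carbide: M = 4.10 kN·m per $
Elm has the largest M.

elm, M = 86.0 kN·m per $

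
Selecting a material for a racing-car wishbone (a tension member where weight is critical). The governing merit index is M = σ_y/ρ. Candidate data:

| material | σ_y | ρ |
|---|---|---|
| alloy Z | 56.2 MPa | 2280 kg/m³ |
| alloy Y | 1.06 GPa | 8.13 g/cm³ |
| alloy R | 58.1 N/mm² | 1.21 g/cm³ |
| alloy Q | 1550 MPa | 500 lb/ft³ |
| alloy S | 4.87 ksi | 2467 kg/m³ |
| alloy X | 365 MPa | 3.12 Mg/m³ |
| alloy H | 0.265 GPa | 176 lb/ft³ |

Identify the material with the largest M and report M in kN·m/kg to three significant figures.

Convert each candidate to consistent units, then evaluate M:
  alloy Z: σ_y = 56.20 MPa, ρ = 2280 kg/m³
  alloy Y: σ_y = 1060 MPa, ρ = 8130 kg/m³
  alloy R: σ_y = 58.10 MPa, ρ = 1210 kg/m³
  alloy Q: σ_y = 1550 MPa, ρ = 8009 kg/m³
  alloy S: σ_y = 33.58 MPa, ρ = 2467 kg/m³
  alloy X: σ_y = 365.0 MPa, ρ = 3120 kg/m³
  alloy H: σ_y = 265.0 MPa, ρ = 2819 kg/m³
  alloy Q: M = 194 kN·m/kg
  alloy Y: M = 130 kN·m/kg
  alloy X: M = 117 kN·m/kg
  alloy H: M = 94.0 kN·m/kg
  alloy R: M = 48.0 kN·m/kg
  alloy Z: M = 24.6 kN·m/kg
  alloy S: M = 13.6 kN·m/kg
Alloy Q ranks first.

alloy Q, M = 194 kN·m/kg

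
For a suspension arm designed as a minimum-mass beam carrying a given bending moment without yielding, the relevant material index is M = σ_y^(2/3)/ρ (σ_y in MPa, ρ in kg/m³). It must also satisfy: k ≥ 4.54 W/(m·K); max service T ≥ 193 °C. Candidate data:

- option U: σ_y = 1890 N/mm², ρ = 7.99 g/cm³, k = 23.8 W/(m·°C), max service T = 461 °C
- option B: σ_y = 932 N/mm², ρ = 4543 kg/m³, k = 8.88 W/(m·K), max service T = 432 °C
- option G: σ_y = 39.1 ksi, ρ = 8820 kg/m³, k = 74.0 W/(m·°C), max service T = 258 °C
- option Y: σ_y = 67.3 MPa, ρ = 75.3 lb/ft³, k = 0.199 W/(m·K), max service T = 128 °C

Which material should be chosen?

option B

Screen on constraints: k ≥ 4.54 W/(m·K); max service T ≥ 193 °C. Survivors: option U, option B, option G.
Putting every candidate on a common basis:
  option U: σ_y = 1890 MPa, ρ = 7990 kg/m³
  option B: σ_y = 932.0 MPa, ρ = 4543 kg/m³
  option G: σ_y = 269.6 MPa, ρ = 8820 kg/m³
  option B: M = 21.0×10⁻³
  option U: M = 19.1×10⁻³
  option G: M = 4.73×10⁻³
Option B has the largest M.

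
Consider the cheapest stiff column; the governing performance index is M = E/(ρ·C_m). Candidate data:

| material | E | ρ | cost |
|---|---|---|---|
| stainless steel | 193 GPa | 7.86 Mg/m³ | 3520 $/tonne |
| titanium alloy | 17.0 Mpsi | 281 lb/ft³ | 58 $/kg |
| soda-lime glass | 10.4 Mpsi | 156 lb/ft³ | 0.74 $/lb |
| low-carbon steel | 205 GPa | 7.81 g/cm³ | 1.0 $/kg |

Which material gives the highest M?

Normalizing units and computing the index:
  stainless steel: E = 193.0 GPa, ρ = 7860 kg/m³, cost = 3.520 $/kg
  titanium alloy: E = 117.2 GPa, ρ = 4501 kg/m³, cost = 58.00 $/kg
  soda-lime glass: E = 71.71 GPa, ρ = 2499 kg/m³, cost = 1.631 $/kg
  low-carbon steel: E = 205.0 GPa, ρ = 7810 kg/m³, cost = 1.000 $/kg
  low-carbon steel: M = 26.2 MN·m per $
  soda-lime glass: M = 17.6 MN·m per $
  stainless steel: M = 6.98 MN·m per $
  titanium alloy: M = 0.449 MN·m per $
The maximum is for low-carbon steel.

low-carbon steel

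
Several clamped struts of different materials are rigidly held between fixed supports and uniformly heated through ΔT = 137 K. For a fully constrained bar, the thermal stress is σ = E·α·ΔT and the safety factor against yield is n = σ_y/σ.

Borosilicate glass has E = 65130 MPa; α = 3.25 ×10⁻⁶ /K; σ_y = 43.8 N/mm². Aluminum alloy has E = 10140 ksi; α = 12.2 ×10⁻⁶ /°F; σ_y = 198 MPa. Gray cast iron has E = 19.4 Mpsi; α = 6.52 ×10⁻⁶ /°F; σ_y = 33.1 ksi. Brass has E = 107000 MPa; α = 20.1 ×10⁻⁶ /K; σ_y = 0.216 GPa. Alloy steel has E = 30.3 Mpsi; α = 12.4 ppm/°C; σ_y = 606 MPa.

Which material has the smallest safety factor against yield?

brass

With everything in SI (GPa, ×10⁻⁶/K, MPa):
  borosilicate glass: E = 65.13, α = 3.25, σ_y = 43.80 → σ = 29.0 MPa, n = 1.51
  aluminum alloy: E = 69.91, α = 22.0, σ_y = 198.0 → σ = 210 MPa, n = 0.941
  gray cast iron: E = 133.8, α = 11.7, σ_y = 228.2 → σ = 215 MPa, n = 1.06
  brass: E = 107.0, α = 20.1, σ_y = 216.0 → σ = 295 MPa, n = 0.733
  alloy steel: E = 208.9, α = 12.4, σ_y = 606.0 → σ = 355 MPa, n = 1.71
Smallest n: brass with n = 0.733.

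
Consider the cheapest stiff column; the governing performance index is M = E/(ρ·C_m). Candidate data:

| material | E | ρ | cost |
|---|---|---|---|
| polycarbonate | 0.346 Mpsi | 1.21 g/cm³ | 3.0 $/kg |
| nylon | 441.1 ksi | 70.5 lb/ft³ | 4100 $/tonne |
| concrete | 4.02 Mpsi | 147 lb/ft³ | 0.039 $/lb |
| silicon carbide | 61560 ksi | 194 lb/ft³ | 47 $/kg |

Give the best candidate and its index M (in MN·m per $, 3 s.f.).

concrete, M = 137 MN·m per $

In SI units:
  polycarbonate: E = 2.386 GPa, ρ = 1210 kg/m³, cost = 3.000 $/kg
  nylon: E = 3.041 GPa, ρ = 1129 kg/m³, cost = 4.100 $/kg
  concrete: E = 27.72 GPa, ρ = 2355 kg/m³, cost = 0.08598 $/kg
  silicon carbide: E = 424.4 GPa, ρ = 3108 kg/m³, cost = 47.00 $/kg
  concrete: M = 137 MN·m per $
  silicon carbide: M = 2.91 MN·m per $
  polycarbonate: M = 0.657 MN·m per $
  nylon: M = 0.657 MN·m per $
Concrete ranks first.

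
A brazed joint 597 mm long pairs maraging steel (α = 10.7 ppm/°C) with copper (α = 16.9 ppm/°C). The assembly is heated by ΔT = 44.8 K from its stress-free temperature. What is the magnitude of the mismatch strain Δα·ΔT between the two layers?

2.78×10⁻⁴

Δα = |10.7 − 16.9|×10⁻⁶/K = 6.20×10⁻⁶/K.
Mismatch strain = Δα·ΔT = 6.20×10⁻⁶ × 44.8 = 2.78×10⁻⁴.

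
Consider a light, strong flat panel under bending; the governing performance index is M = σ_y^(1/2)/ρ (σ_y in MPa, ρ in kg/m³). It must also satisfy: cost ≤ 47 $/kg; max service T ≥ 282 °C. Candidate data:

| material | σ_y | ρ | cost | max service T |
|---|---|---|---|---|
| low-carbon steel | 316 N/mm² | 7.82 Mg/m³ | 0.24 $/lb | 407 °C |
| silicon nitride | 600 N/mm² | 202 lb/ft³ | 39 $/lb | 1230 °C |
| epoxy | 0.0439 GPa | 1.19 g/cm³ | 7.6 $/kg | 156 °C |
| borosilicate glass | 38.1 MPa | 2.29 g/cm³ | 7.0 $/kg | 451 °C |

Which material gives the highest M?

Screen on constraints: cost ≤ 47 $/kg; max service T ≥ 282 °C. Survivors: low-carbon steel, borosilicate glass.
In SI units:
  low-carbon steel: σ_y = 316.0 MPa, ρ = 7820 kg/m³
  borosilicate glass: σ_y = 38.10 MPa, ρ = 2290 kg/m³
  borosilicate glass: M = 2.70×10⁻³
  low-carbon steel: M = 2.27×10⁻³
Borosilicate glass has the largest M.

borosilicate glass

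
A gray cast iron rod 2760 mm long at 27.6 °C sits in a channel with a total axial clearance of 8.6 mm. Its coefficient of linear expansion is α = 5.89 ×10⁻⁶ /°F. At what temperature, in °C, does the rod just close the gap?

322 °C

α = 5.89×10⁻⁶/°F × 9/5 = 10.6×10⁻⁶/K.
α·L₀·ΔT = 8.6 mm ⇒ ΔT = 8.6 / (10.6×10⁻⁶ × 2760.0) = 293.9 K.
T = 27.6 + 293.9 = 321.5 °C.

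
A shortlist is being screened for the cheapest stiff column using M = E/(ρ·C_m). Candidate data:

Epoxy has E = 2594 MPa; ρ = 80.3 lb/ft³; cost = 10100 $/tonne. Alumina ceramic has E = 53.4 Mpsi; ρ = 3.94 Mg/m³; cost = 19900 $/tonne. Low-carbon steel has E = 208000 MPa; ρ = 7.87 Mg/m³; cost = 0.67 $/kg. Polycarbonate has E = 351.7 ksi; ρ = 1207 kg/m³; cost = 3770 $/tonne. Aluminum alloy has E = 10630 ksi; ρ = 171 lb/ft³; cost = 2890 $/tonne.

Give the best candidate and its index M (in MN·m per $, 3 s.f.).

Putting every candidate on a common basis:
  epoxy: E = 2.594 GPa, ρ = 1286 kg/m³, cost = 10.10 $/kg
  alumina ceramic: E = 368.2 GPa, ρ = 3940 kg/m³, cost = 19.90 $/kg
  low-carbon steel: E = 208.0 GPa, ρ = 7870 kg/m³, cost = 0.6700 $/kg
  polycarbonate: E = 2.425 GPa, ρ = 1207 kg/m³, cost = 3.770 $/kg
  aluminum alloy: E = 73.29 GPa, ρ = 2739 kg/m³, cost = 2.890 $/kg
  low-carbon steel: M = 39.4 MN·m per $
  aluminum alloy: M = 9.26 MN·m per $
  alumina ceramic: M = 4.70 MN·m per $
  polycarbonate: M = 0.533 MN·m per $
  epoxy: M = 0.200 MN·m per $
Low-carbon steel ranks first.

low-carbon steel, M = 39.4 MN·m per $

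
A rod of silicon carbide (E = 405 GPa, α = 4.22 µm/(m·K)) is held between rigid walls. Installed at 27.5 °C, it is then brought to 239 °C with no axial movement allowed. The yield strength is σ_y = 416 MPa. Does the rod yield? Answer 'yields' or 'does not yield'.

does not yield

ΔT = 211.5 K. Constrained thermal stress σ = E·α·ΔT = 405.0×10³ MPa × 4.22×10⁻⁶ × 211.5 = 361 MPa (compressive).
Compare to σ_y = 416 MPa: σ < σ_y, so it does not yield.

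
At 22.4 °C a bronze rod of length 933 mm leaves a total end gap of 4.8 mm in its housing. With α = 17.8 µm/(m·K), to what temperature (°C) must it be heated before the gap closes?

α·L₀·ΔT = 4.8 mm ⇒ ΔT = 4.8 / (17.8×10⁻⁶ × 933.0) = 289.0 K.
T = 22.4 + 289.0 = 311.4 °C.

311 °C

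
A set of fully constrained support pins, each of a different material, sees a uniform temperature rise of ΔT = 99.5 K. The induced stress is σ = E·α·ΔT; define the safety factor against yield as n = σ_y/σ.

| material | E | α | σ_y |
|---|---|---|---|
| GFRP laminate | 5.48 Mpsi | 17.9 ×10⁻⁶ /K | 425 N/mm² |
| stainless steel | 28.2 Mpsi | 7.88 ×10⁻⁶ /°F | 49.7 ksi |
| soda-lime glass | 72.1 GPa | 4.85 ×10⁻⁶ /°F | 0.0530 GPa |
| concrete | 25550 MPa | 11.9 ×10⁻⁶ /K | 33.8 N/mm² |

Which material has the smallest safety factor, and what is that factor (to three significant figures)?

With everything in SI (GPa, ×10⁻⁶/K, MPa):
  GFRP laminate: E = 37.78, α = 17.9, σ_y = 425.0 → σ = 67.3 MPa, n = 6.32
  stainless steel: E = 194.4, α = 14.2, σ_y = 342.7 → σ = 274 MPa, n = 1.25
  soda-lime glass: E = 72.10, α = 8.73, σ_y = 53.00 → σ = 62.6 MPa, n = 0.846
  concrete: E = 25.55, α = 11.9, σ_y = 33.80 → σ = 30.3 MPa, n = 1.12
The minimum is soda-lime glass at n = 0.846.

soda-lime glass, n = 0.846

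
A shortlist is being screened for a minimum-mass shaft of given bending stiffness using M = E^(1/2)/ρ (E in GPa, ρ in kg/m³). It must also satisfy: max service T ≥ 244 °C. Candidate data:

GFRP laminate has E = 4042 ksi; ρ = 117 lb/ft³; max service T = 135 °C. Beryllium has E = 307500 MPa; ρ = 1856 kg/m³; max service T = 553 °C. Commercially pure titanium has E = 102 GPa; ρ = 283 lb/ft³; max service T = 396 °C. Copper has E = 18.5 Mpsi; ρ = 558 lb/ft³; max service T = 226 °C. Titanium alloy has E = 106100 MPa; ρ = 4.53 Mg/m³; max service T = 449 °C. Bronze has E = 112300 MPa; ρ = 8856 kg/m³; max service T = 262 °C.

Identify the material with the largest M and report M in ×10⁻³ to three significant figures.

Screen on constraints: max service T ≥ 244 °C. Survivors: beryllium, commercially pure titanium, titanium alloy, bronze.
In SI units:
  beryllium: E = 307.5 GPa, ρ = 1856 kg/m³
  commercially pure titanium: E = 102.0 GPa, ρ = 4533 kg/m³
  titanium alloy: E = 106.1 GPa, ρ = 4530 kg/m³
  bronze: E = 112.3 GPa, ρ = 8856 kg/m³
  beryllium: M = 9.45×10⁻³
  titanium alloy: M = 2.27×10⁻³
  commercially pure titanium: M = 2.23×10⁻³
  bronze: M = 1.20×10⁻³
Beryllium ranks first.

beryllium, M = 9.45×10⁻³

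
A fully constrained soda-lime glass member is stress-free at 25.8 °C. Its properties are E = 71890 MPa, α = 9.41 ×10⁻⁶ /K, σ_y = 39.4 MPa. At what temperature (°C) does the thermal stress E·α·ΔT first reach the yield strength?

E = 71890 MPa = 71.89 GPa.
E·α·ΔT = 39.40 MPa ⇒ ΔT = 39.40 / (71.89×10³ × 9.41×10⁻⁶) = 58.24 K.
T = 25.8 + 58.24 = 84.04 °C.

84.0 °C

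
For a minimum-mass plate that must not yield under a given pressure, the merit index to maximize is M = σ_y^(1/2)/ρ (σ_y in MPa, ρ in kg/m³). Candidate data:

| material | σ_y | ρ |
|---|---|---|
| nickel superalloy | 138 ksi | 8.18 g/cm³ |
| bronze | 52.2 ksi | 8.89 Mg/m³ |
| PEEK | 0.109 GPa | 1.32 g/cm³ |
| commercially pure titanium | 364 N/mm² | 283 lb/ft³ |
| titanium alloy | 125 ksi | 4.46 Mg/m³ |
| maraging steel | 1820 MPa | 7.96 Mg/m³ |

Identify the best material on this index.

PEEK

Putting every candidate on a common basis:
  nickel superalloy: σ_y = 951.5 MPa, ρ = 8180 kg/m³
  bronze: σ_y = 359.9 MPa, ρ = 8890 kg/m³
  PEEK: σ_y = 109.0 MPa, ρ = 1320 kg/m³
  commercially pure titanium: σ_y = 364.0 MPa, ρ = 4533 kg/m³
  titanium alloy: σ_y = 861.8 MPa, ρ = 4460 kg/m³
  maraging steel: σ_y = 1820 MPa, ρ = 7960 kg/m³
  PEEK: M = 7.91×10⁻³
  titanium alloy: M = 6.58×10⁻³
  maraging steel: M = 5.36×10⁻³
  commercially pure titanium: M = 4.21×10⁻³
  nickel superalloy: M = 3.77×10⁻³
  bronze: M = 2.13×10⁻³
PEEK has the largest M.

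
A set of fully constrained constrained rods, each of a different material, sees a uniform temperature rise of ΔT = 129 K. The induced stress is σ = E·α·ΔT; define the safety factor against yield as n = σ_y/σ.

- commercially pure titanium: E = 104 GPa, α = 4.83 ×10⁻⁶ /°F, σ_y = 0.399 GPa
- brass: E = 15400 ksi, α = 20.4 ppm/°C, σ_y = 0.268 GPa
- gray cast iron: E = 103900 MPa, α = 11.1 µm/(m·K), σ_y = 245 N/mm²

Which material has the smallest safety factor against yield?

brass

In consistent units (E in GPa, α in ×10⁻⁶/K, σ_y in MPa):
  commercially pure titanium: E = 104.0, α = 8.69, σ_y = 399.0 → σ = 117 MPa, n = 3.42
  brass: E = 106.2, α = 20.4, σ_y = 268.0 → σ = 279 MPa, n = 0.959
  gray cast iron: E = 103.9, α = 11.1, σ_y = 245.0 → σ = 149 MPa, n = 1.65
Smallest n: brass with n = 0.959.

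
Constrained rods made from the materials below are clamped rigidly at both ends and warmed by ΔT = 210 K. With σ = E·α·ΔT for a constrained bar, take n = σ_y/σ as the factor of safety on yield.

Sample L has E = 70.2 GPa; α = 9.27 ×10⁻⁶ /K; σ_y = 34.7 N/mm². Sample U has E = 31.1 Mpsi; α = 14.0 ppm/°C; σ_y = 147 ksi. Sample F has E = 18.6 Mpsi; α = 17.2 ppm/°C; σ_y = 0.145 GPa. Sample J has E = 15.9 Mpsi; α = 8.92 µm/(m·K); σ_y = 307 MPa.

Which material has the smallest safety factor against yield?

With everything in SI (GPa, ×10⁻⁶/K, MPa):
  sample L: E = 70.20, α = 9.27, σ_y = 34.70 → σ = 137 MPa, n = 0.254
  sample U: E = 214.4, α = 14.0, σ_y = 1014 → σ = 630 MPa, n = 1.61
  sample F: E = 128.2, α = 17.2, σ_y = 145.0 → σ = 463 MPa, n = 0.313
  sample J: E = 109.6, α = 8.92, σ_y = 307.0 → σ = 205 MPa, n = 1.49
Sample L has the lowest safety factor, n = 0.254.

sample L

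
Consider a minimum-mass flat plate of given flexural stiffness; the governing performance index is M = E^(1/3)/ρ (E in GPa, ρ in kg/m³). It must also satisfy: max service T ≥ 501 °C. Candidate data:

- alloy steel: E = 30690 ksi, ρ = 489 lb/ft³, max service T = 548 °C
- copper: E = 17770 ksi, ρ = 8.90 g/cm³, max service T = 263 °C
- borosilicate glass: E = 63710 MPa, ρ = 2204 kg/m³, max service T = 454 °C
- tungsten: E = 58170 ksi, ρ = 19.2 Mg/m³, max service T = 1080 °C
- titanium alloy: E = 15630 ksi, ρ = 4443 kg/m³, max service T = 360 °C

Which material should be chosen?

Screen on constraints: max service T ≥ 501 °C. Survivors: alloy steel, tungsten.
Putting every candidate on a common basis:
  alloy steel: E = 211.6 GPa, ρ = 7833 kg/m³
  tungsten: E = 401.1 GPa, ρ = 19200 kg/m³
  alloy steel: M = 0.761×10⁻³
  tungsten: M = 0.384×10⁻³
Alloy steel has the largest M.

alloy steel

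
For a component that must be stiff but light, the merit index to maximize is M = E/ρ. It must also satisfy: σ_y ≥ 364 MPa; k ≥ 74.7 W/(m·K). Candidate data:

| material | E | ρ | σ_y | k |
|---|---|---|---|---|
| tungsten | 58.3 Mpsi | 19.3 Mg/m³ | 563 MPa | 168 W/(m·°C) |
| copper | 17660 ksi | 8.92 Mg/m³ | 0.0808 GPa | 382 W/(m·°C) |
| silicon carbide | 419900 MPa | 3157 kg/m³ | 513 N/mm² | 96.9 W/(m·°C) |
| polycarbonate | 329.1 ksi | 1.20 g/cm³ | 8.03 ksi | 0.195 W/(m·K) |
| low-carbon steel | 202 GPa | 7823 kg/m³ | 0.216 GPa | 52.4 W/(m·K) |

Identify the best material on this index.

silicon carbide

Screen on constraints: σ_y ≥ 364 MPa; k ≥ 74.7 W/(m·K). Survivors: tungsten, silicon carbide.
In SI units:
  tungsten: E = 402.0 GPa, ρ = 19300 kg/m³
  silicon carbide: E = 419.9 GPa, ρ = 3157 kg/m³
  silicon carbide: M = 133 MN·m/kg
  tungsten: M = 20.8 MN·m/kg
Silicon carbide has the largest M.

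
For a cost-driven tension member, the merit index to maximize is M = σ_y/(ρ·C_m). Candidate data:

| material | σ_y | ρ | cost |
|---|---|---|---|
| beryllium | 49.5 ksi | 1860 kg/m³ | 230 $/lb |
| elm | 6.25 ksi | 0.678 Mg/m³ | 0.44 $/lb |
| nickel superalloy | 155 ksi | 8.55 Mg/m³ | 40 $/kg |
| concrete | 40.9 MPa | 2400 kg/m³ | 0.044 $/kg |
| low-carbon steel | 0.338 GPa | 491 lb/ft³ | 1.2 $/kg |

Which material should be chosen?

concrete

In SI units:
  beryllium: σ_y = 341.3 MPa, ρ = 1860 kg/m³, cost = 507.1 $/kg
  elm: σ_y = 43.09 MPa, ρ = 678.0 kg/m³, cost = 0.9700 $/kg
  nickel superalloy: σ_y = 1069 MPa, ρ = 8550 kg/m³, cost = 40.00 $/kg
  concrete: σ_y = 40.90 MPa, ρ = 2400 kg/m³, cost = 0.04400 $/kg
  low-carbon steel: σ_y = 338.0 MPa, ρ = 7865 kg/m³, cost = 1.200 $/kg
  concrete: M = 387 kN·m per $
  elm: M = 65.5 kN·m per $
  low-carbon steel: M = 35.8 kN·m per $
  nickel superalloy: M = 3.12 kN·m per $
  beryllium: M = 0.362 kN·m per $
Highest index: concrete.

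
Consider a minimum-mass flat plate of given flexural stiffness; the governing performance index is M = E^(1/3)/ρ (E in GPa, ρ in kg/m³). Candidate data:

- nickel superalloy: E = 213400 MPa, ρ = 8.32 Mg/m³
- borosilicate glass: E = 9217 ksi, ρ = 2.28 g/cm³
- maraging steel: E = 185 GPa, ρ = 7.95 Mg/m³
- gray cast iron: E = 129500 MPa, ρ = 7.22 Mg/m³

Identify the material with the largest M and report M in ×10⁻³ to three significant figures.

After converting to SI:
  nickel superalloy: E = 213.4 GPa, ρ = 8320 kg/m³
  borosilicate glass: E = 63.55 GPa, ρ = 2280 kg/m³
  maraging steel: E = 185.0 GPa, ρ = 7950 kg/m³
  gray cast iron: E = 129.5 GPa, ρ = 7220 kg/m³
  borosilicate glass: M = 1.75×10⁻³
  nickel superalloy: M = 0.718×10⁻³
  maraging steel: M = 0.717×10⁻³
  gray cast iron: M = 0.701×10⁻³
Borosilicate glass has the largest M.

borosilicate glass, M = 1.75×10⁻³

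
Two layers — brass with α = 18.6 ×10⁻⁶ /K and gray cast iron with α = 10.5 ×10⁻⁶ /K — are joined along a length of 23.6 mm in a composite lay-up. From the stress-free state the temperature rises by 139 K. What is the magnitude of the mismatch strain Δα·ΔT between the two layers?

Δα = |18.6 − 10.5|×10⁻⁶/K = 8.10×10⁻⁶/K.
Mismatch strain = Δα·ΔT = 8.10×10⁻⁶ × 139.0 = 1.13×10⁻³.

1.13×10⁻³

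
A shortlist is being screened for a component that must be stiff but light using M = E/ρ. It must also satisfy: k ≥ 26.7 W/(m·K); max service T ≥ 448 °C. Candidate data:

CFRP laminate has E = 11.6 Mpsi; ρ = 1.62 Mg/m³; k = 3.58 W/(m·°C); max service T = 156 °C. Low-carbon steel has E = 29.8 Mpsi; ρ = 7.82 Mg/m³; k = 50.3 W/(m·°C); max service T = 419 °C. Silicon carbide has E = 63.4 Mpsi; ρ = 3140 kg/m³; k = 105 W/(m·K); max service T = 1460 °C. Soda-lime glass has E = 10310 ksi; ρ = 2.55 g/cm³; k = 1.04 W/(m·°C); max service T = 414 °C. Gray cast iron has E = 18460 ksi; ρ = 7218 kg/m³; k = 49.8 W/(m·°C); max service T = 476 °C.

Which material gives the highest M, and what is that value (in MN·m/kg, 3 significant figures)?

silicon carbide, M = 139 MN·m/kg

Screen on constraints: k ≥ 26.7 W/(m·K); max service T ≥ 448 °C. Survivors: silicon carbide, gray cast iron.
Normalizing units and computing the index:
  silicon carbide: E = 437.1 GPa, ρ = 3140 kg/m³
  gray cast iron: E = 127.3 GPa, ρ = 7218 kg/m³
  silicon carbide: M = 139 MN·m/kg
  gray cast iron: M = 17.6 MN·m/kg
The maximum is for silicon carbide.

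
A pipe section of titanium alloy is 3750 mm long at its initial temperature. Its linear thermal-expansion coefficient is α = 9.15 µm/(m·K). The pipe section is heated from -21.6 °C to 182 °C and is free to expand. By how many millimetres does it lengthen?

ΔT = 182 − (-21.6) = 203.6 K.
ΔL = α·L₀·ΔT = 9.15×10⁻⁶ × 3750 mm × 203.6 K = 6.99 mm.

6.99 mm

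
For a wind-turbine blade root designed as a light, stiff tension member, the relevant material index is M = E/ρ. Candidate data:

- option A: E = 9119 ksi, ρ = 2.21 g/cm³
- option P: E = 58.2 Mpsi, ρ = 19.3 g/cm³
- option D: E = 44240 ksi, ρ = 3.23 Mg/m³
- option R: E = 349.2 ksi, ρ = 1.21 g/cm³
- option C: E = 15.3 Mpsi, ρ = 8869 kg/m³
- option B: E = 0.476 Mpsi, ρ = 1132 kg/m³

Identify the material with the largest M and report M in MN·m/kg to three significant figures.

option D, M = 94.4 MN·m/kg

Convert each candidate to consistent units, then evaluate M:
  option A: E = 62.87 GPa, ρ = 2210 kg/m³
  option P: E = 401.3 GPa, ρ = 19300 kg/m³
  option D: E = 305.0 GPa, ρ = 3230 kg/m³
  option R: E = 2.408 GPa, ρ = 1210 kg/m³
  option C: E = 105.5 GPa, ρ = 8869 kg/m³
  option B: E = 3.282 GPa, ρ = 1132 kg/m³
  option D: M = 94.4 MN·m/kg
  option A: M = 28.4 MN·m/kg
  option P: M = 20.8 MN·m/kg
  option C: M = 11.9 MN·m/kg
  option B: M = 2.90 MN·m/kg
  option R: M = 1.99 MN·m/kg
The maximum is for option D.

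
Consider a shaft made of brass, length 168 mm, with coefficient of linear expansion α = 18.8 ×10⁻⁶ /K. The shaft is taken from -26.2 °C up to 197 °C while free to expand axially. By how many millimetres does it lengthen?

0.705 mm

ΔT = 197 − (-26.2) = 223.2 K.
ΔL = α·L₀·ΔT = 18.8×10⁻⁶ × 168 mm × 223.2 K = 0.705 mm.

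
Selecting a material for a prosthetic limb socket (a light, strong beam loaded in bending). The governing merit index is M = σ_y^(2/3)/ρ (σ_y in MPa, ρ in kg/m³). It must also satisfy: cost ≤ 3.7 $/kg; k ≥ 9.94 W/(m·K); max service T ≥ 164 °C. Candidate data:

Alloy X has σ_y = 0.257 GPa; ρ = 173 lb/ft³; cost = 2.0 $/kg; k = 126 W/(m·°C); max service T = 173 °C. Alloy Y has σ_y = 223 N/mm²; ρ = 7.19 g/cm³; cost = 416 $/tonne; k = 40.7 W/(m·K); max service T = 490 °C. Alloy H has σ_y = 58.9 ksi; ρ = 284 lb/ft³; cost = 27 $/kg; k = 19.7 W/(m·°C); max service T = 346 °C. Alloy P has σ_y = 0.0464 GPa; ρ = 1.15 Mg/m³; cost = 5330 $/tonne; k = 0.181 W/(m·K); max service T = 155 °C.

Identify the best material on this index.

alloy X

Screen on constraints: cost ≤ 3.7 $/kg; k ≥ 9.94 W/(m·K); max service T ≥ 164 °C. Survivors: alloy X, alloy Y.
Convert each candidate to consistent units, then evaluate M:
  alloy X: σ_y = 257.0 MPa, ρ = 2771 kg/m³
  alloy Y: σ_y = 223.0 MPa, ρ = 7190 kg/m³
  alloy X: M = 14.6×10⁻³
  alloy Y: M = 5.11×10⁻³
Alloy X has the largest M.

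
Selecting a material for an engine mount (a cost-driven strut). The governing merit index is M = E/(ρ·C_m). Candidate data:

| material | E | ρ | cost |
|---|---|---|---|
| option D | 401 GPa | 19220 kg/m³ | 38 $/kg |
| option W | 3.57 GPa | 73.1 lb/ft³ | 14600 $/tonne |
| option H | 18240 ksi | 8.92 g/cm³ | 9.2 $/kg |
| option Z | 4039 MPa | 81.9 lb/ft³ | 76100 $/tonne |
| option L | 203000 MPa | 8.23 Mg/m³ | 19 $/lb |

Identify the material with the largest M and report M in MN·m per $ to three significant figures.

option H, M = 1.53 MN·m per $

Putting every candidate on a common basis:
  option D: E = 401.0 GPa, ρ = 19220 kg/m³, cost = 38.00 $/kg
  option W: E = 3.570 GPa, ρ = 1171 kg/m³, cost = 14.60 $/kg
  option H: E = 125.8 GPa, ρ = 8920 kg/m³, cost = 9.200 $/kg
  option Z: E = 4.039 GPa, ρ = 1312 kg/m³, cost = 76.10 $/kg
  option L: E = 203.0 GPa, ρ = 8230 kg/m³, cost = 41.89 $/kg
  option H: M = 1.53 MN·m per $
  option L: M = 0.589 MN·m per $
  option D: M = 0.549 MN·m per $
  option W: M = 0.209 MN·m per $
  option Z: M = 0.0405 MN·m per $
Highest index: option H.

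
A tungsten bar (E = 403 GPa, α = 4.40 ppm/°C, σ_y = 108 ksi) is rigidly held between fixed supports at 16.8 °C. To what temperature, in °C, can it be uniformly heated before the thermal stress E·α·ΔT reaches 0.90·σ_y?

σ_y = 108 ksi = 744.6 MPa.
E·α·ΔT = 670.2 MPa ⇒ ΔT = 670.2 / (403.0×10³ × 4.40×10⁻⁶) = 377.9 K.
T = 16.8 + 377.9 = 394.7 °C.

395 °C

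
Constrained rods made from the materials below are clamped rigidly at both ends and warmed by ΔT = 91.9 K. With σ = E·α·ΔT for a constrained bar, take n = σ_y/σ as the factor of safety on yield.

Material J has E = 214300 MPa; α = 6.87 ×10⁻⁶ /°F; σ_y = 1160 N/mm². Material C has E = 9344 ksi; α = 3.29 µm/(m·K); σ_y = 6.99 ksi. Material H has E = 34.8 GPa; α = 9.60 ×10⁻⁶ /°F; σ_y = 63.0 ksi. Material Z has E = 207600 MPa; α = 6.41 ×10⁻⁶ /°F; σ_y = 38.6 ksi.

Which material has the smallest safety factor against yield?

In consistent units (E in GPa, α in ×10⁻⁶/K, σ_y in MPa):
  material J: E = 214.3, α = 12.4, σ_y = 1160 → σ = 244 MPa, n = 4.76
  material C: E = 64.42, α = 3.29, σ_y = 48.19 → σ = 19.5 MPa, n = 2.47
  material H: E = 34.80, α = 17.3, σ_y = 434.4 → σ = 55.3 MPa, n = 7.86
  material Z: E = 207.6, α = 11.5, σ_y = 266.1 → σ = 220 MPa, n = 1.21
The minimum is material Z at n = 1.21.

material Z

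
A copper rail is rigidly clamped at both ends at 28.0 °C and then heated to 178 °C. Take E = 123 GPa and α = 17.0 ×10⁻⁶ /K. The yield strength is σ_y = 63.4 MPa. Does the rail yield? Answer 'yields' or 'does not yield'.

yields

ΔT = 150.0 K. Constrained thermal stress σ = E·α·ΔT = 123.0×10³ MPa × 17.0×10⁻⁶ × 150.0 = 314 MPa (compressive).
Compare to σ_y = 63.4 MPa: σ ≥ σ_y, so it yields.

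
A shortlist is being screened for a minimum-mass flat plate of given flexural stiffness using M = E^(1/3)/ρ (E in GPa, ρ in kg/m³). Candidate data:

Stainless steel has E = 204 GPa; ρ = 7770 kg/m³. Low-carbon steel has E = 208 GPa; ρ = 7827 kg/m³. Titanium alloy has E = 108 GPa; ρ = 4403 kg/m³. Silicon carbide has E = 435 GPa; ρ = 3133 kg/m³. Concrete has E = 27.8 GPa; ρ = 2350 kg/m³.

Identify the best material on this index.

silicon carbide

Per-candidate index values:
  silicon carbide: M = 2.42×10⁻³
  concrete: M = 1.29×10⁻³
  titanium alloy: M = 1.08×10⁻³
  stainless steel: M = 0.758×10⁻³
  low-carbon steel: M = 0.757×10⁻³
Highest index: silicon carbide.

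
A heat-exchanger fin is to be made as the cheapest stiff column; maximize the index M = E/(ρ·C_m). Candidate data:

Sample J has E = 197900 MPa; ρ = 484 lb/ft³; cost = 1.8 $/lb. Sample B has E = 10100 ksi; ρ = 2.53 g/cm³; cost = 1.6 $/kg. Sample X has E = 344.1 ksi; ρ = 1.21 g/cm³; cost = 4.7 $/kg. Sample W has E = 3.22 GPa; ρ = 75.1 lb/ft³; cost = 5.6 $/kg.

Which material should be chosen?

sample B

In SI units:
  sample J: E = 197.9 GPa, ρ = 7753 kg/m³, cost = 3.968 $/kg
  sample B: E = 69.64 GPa, ρ = 2530 kg/m³, cost = 1.600 $/kg
  sample X: E = 2.372 GPa, ρ = 1210 kg/m³, cost = 4.700 $/kg
  sample W: E = 3.220 GPa, ρ = 1203 kg/m³, cost = 5.600 $/kg
  sample B: M = 17.2 MN·m per $
  sample J: M = 6.43 MN·m per $
  sample W: M = 0.478 MN·m per $
  sample X: M = 0.417 MN·m per $
Sample B has the largest M.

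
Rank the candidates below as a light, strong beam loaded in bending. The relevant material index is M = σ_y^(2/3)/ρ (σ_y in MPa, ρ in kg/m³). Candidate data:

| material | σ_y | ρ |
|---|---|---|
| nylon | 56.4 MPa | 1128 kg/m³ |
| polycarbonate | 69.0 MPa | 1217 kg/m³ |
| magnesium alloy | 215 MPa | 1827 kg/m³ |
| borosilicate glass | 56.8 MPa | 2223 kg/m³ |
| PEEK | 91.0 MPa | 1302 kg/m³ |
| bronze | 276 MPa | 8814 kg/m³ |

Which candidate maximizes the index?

magnesium alloy

Per-candidate index values:
  magnesium alloy: M = 19.6×10⁻³
  PEEK: M = 15.5×10⁻³
  polycarbonate: M = 13.8×10⁻³
  nylon: M = 13.0×10⁻³
  borosilicate glass: M = 6.65×10⁻³
  bronze: M = 4.81×10⁻³
Magnesium alloy ranks first.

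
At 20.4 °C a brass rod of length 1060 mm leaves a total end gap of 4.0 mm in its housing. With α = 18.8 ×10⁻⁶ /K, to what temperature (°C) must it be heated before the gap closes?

221 °C

α·L₀·ΔT = 4.0 mm ⇒ ΔT = 4.0 / (18.8×10⁻⁶ × 1060.0) = 200.7 K.
T = 20.4 + 200.7 = 221.1 °C.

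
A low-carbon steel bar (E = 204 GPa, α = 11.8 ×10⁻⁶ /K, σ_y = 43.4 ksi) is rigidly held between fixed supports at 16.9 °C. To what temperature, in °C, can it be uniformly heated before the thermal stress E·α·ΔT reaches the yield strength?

σ_y = 43.4 ksi = 299.2 MPa.
E·α·ΔT = 299.2 MPa ⇒ ΔT = 299.2 / (204.0×10³ × 11.8×10⁻⁶) = 124.3 K.
T = 16.9 + 124.3 = 141.2 °C.

141 °C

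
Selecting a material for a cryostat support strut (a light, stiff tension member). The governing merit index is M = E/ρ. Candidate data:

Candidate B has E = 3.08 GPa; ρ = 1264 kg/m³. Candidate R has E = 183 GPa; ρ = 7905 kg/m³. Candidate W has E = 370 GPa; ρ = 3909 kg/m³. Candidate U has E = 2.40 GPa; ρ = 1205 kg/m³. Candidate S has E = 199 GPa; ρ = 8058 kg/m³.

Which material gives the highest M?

Computing M directly (units already consistent):
  candidate W: M = 94.7 MN·m/kg
  candidate S: M = 24.7 MN·m/kg
  candidate R: M = 23.1 MN·m/kg
  candidate B: M = 2.44 MN·m/kg
  candidate U: M = 1.99 MN·m/kg
Candidate W ranks first.

candidate W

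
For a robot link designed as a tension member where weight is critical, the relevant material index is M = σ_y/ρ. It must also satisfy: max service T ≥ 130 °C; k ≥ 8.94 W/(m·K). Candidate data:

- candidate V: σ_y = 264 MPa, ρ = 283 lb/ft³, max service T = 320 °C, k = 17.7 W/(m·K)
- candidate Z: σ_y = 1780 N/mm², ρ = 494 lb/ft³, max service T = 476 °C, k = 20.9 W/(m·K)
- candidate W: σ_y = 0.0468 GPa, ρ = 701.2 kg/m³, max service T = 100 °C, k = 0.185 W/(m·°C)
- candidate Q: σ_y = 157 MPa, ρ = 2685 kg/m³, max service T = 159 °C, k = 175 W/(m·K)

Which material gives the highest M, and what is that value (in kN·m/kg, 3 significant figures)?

Screen on constraints: max service T ≥ 130 °C; k ≥ 8.94 W/(m·K). Survivors: candidate V, candidate Z, candidate Q.
Putting every candidate on a common basis:
  candidate V: σ_y = 264.0 MPa, ρ = 4533 kg/m³
  candidate Z: σ_y = 1780 MPa, ρ = 7913 kg/m³
  candidate Q: σ_y = 157.0 MPa, ρ = 2685 kg/m³
  candidate Z: M = 225 kN·m/kg
  candidate Q: M = 58.5 kN·m/kg
  candidate V: M = 58.2 kN·m/kg
Candidate Z has the largest M.

candidate Z, M = 225 kN·m/kg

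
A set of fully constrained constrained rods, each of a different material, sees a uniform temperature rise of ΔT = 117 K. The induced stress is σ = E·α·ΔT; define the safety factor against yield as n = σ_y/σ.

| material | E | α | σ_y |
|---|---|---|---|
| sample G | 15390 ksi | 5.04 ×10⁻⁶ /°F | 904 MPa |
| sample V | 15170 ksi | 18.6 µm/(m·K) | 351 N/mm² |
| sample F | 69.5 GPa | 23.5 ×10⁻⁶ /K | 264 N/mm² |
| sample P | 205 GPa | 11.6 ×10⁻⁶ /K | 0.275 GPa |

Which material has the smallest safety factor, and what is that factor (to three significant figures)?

sample P, n = 0.988

With everything in SI (GPa, ×10⁻⁶/K, MPa):
  sample G: E = 106.1, α = 9.07, σ_y = 904.0 → σ = 113 MPa, n = 8.03
  sample V: E = 104.6, α = 18.6, σ_y = 351.0 → σ = 228 MPa, n = 1.54
  sample F: E = 69.50, α = 23.5, σ_y = 264.0 → σ = 191 MPa, n = 1.38
  sample P: E = 205.0, α = 11.6, σ_y = 275.0 → σ = 278 MPa, n = 0.988
Sample P has the lowest safety factor, n = 0.988.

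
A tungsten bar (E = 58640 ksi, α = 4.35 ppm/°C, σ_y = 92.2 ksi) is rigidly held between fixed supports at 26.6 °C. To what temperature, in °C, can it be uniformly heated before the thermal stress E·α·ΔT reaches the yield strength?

388 °C

E = 58640 ksi = 404.3 GPa.
σ_y = 92.2 ksi = 635.7 MPa.
E·α·ΔT = 635.7 MPa ⇒ ΔT = 635.7 / (404.3×10³ × 4.35×10⁻⁶) = 361.4 K.
T = 26.6 + 361.4 = 388.0 °C.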